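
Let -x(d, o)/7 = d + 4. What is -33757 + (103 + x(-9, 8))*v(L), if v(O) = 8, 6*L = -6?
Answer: -32653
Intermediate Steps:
L = -1 (L = (1/6)*(-6) = -1)
x(d, o) = -28 - 7*d (x(d, o) = -7*(d + 4) = -7*(4 + d) = -28 - 7*d)
-33757 + (103 + x(-9, 8))*v(L) = -33757 + (103 + (-28 - 7*(-9)))*8 = -33757 + (103 + (-28 + 63))*8 = -33757 + (103 + 35)*8 = -33757 + 138*8 = -33757 + 1104 = -32653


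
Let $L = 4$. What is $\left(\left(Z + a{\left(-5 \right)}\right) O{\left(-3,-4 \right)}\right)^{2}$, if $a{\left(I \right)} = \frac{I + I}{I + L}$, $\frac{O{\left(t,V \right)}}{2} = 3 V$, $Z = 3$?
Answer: $97344$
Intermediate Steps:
$O{\left(t,V \right)} = 6 V$ ($O{\left(t,V \right)} = 2 \cdot 3 V = 6 V$)
$a{\left(I \right)} = \frac{2 I}{4 + I}$ ($a{\left(I \right)} = \frac{I + I}{I + 4} = \frac{2 I}{4 + I}$)
$\left(\left(Z + a{\left(-5 \right)}\right) O{\left(-3,-4 \right)}\right)^{2} = \left(\left(3 + 2 \left(-5\right) \frac{1}{4 - 5}\right) 6 \left(-4\right)\right)^{2} = \left(\left(3 + 2 \left(-5\right) \frac{1}{-1}\right) \left(-24\right)\right)^{2} = \left(\left(3 + 2 \left(-5\right) \left(-1\right)\right) \left(-24\right)\right)^{2} = \left(\left(3 + 10\right) \left(-24\right)\right)^{2} = \left(13 \left(-24\right)\right)^{2} = \left(-312\right)^{2} = 97344$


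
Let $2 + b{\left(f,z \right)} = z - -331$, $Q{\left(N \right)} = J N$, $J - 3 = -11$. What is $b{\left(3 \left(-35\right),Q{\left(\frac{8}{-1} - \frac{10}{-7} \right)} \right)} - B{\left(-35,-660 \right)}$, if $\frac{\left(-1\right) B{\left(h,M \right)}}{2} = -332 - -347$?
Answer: $\frac{2881}{7} \approx 411.57$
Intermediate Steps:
$J = -8$ ($J = 3 - 11 = -8$)
$B{\left(h,M \right)} = -30$ ($B{\left(h,M \right)} = - 2 \left(-332 - -347\right) = - 2 \left(-332 + 347\right) = \left(-2\right) 15 = -30$)
$Q{\left(N \right)} = - 8 N$
$b{\left(f,z \right)} = 329 + z$ ($b{\left(f,z \right)} = -2 + \left(z - -331\right) = -2 + \left(z + 331\right) = -2 + \left(331 + z\right) = 329 + z$)
$b{\left(3 \left(-35\right),Q{\left(\frac{8}{-1} - \frac{10}{-7} \right)} \right)} - B{\left(-35,-660 \right)} = \left(329 - 8 \left(\frac{8}{-1} - \frac{10}{-7}\right)\right) - -30 = \left(329 - 8 \left(8 \left(-1\right) - - \frac{10}{7}\right)\right) + 30 = \left(329 - 8 \left(-8 + \frac{10}{7}\right)\right) + 30 = \left(329 - - \frac{368}{7}\right) + 30 = \left(329 + \frac{368}{7}\right) + 30 = \frac{2671}{7} + 30 = \frac{2881}{7}$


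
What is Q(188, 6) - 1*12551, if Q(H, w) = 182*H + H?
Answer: 21853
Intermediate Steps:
Q(H, w) = 183*H
Q(188, 6) - 1*12551 = 183*188 - 1*12551 = 34404 - 12551 = 21853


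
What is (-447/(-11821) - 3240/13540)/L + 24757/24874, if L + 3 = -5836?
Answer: 1156896305013233/1162323427068662 ≈ 0.99533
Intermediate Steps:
L = -5839 (L = -3 - 5836 = -5839)
(-447/(-11821) - 3240/13540)/L + 24757/24874 = (-447/(-11821) - 3240/13540)/(-5839) + 24757/24874 = (-447*(-1/11821) - 3240*1/13540)*(-1/5839) + 24757*(1/24874) = (447/11821 - 162/677)*(-1/5839) + 24757/24874 = -1612383/8002817*(-1/5839) + 24757/24874 = 1612383/46728448463 + 24757/24874 = 1156896305013233/1162323427068662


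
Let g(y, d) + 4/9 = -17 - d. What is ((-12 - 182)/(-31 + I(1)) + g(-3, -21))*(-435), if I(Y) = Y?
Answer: -13079/3 ≈ -4359.7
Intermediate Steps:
g(y, d) = -157/9 - d (g(y, d) = -4/9 + (-17 - d) = -157/9 - d)
((-12 - 182)/(-31 + I(1)) + g(-3, -21))*(-435) = ((-12 - 182)/(-31 + 1) + (-157/9 - 1*(-21)))*(-435) = (-194/(-30) + (-157/9 + 21))*(-435) = (-194*(-1/30) + 32/9)*(-435) = (97/15 + 32/9)*(-435) = (451/45)*(-435) = -13079/3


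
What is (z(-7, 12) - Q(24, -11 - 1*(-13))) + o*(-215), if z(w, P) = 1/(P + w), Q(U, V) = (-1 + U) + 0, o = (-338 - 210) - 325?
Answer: 938361/5 ≈ 1.8767e+5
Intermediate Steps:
o = -873 (o = -548 - 325 = -873)
Q(U, V) = -1 + U
(z(-7, 12) - Q(24, -11 - 1*(-13))) + o*(-215) = (1/(12 - 7) - (-1 + 24)) - 873*(-215) = (1/5 - 1*23) + 187695 = (⅕ - 23) + 187695 = -114/5 + 187695 = 938361/5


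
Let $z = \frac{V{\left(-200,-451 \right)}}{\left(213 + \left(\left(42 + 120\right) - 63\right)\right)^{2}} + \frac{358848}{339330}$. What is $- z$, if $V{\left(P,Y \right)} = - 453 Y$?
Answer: $- \frac{5792102039}{1835096640} \approx -3.1563$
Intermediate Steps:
$z = \frac{5792102039}{1835096640}$ ($z = \frac{\left(-453\right) \left(-451\right)}{\left(213 + \left(\left(42 + 120\right) - 63\right)\right)^{2}} + \frac{358848}{339330} = \frac{204303}{\left(213 + \left(162 - 63\right)\right)^{2}} + 358848 \cdot \frac{1}{339330} = \frac{204303}{\left(213 + 99\right)^{2}} + \frac{59808}{56555} = \frac{204303}{312^{2}} + \frac{59808}{56555} = \frac{204303}{97344} + \frac{59808}{56555} = 204303 \cdot \frac{1}{97344} + \frac{59808}{56555} = \frac{68101}{32448} + \frac{59808}{56555} = \frac{5792102039}{1835096640} \approx 3.1563$)
$- z = \left(-1\right) \frac{5792102039}{1835096640} = - \frac{5792102039}{1835096640}$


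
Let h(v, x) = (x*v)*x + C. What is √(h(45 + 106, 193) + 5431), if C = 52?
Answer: √5630082 ≈ 2372.8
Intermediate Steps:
h(v, x) = 52 + v*x² (h(v, x) = (x*v)*x + 52 = (v*x)*x + 52 = v*x² + 52 = 52 + v*x²)
√(h(45 + 106, 193) + 5431) = √((52 + (45 + 106)*193²) + 5431) = √((52 + 151*37249) + 5431) = √((52 + 5624599) + 5431) = √(5624651 + 5431) = √5630082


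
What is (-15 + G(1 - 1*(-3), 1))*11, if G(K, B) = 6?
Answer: -99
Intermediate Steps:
(-15 + G(1 - 1*(-3), 1))*11 = (-15 + 6)*11 = -9*11 = -99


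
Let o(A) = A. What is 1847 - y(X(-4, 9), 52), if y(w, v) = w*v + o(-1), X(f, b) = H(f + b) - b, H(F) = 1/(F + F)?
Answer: 11554/5 ≈ 2310.8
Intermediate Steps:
H(F) = 1/(2*F)
X(f, b) = 1/(2*(b + f)) - b (X(f, b) = 1/(2*(f + b)) - b = 1/(2*(b + f)) - b)
y(w, v) = -1 + v*w (y(w, v) = w*v - 1 = v*w - 1 = -1 + v*w)
1847 - y(X(-4, 9), 52) = 1847 - (-1 + 52*((½ - 1*9*(9 - 4))/(9 - 4))) = 1847 - (-1 + 52*((½ - 1*9*5)/5)) = 1847 - (-1 + 52*((½ - 45)/5)) = 1847 - (-1 + 52*((⅕)*(-89/2))) = 1847 - (-1 + 52*(-89/10)) = 1847 - (-1 - 2314/5) = 1847 - 1*(-2319/5) = 1847 + 2319/5 = 11554/5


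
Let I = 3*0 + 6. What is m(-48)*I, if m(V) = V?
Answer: -288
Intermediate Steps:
I = 6 (I = 0 + 6 = 6)
m(-48)*I = -48*6 = -288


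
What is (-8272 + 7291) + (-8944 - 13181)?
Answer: -23106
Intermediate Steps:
(-8272 + 7291) + (-8944 - 13181) = -981 - 22125 = -23106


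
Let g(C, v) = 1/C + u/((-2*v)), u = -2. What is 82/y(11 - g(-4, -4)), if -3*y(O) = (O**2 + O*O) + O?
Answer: -41/46 ≈ -0.89130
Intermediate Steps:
g(C, v) = 1/C + 1/v (g(C, v) = 1/C - 2*(-1/(2*v)) = 1/C - (-1)/v = 1/C + 1/v)
y(O) = -2*O**2/3 - O/3 (y(O) = -((O**2 + O*O) + O)/3 = -((O**2 + O**2) + O)/3 = -(2*O**2 + O)/3 = -(O + 2*O**2)/3 = -2*O**2/3 - O/3)
82/y(11 - g(-4, -4)) = 82/((-(11 - (-4 - 4)/((-4)*(-4)))*(1 + 2*(11 - (-4 - 4)/((-4)*(-4))))/3)) = 82/((-(11 - (-1)*(-1)*(-8)/(4*4))*(1 + 2*(11 - (-1)*(-1)*(-8)/(4*4)))/3)) = 82/((-(11 - 1*(-1/2))*(1 + 2*(11 - 1*(-1/2)))/3)) = 82/((-(11 + 1/2)*(1 + 2*(11 + 1/2))/3)) = 82/((-1/3*23/2*(1 + 2*(23/2)))) = 82/((-1/3*23/2*(1 + 23))) = 82/((-1/3*23/2*24)) = 82/(-92) = 82*(-1/92) = -41/46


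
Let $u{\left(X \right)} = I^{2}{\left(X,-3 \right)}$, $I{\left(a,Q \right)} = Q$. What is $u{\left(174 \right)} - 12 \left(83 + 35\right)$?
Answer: $-1407$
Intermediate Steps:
$u{\left(X \right)} = 9$ ($u{\left(X \right)} = \left(-3\right)^{2} = 9$)
$u{\left(174 \right)} - 12 \left(83 + 35\right) = 9 - 12 \left(83 + 35\right) = 9 - 1416 = -1407$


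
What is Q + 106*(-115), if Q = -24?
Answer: -12214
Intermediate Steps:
Q + 106*(-115) = -24 + 106*(-115) = -24 - 12190 = -12214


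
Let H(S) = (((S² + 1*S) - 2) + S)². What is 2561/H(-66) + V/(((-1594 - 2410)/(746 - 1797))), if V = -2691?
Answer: -242375907650/343136717 ≈ -706.35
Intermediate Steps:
H(S) = (-2 + S² + 2*S)² (H(S) = (((S² + S) - 2) + S)² = (((S + S²) - 2) + S)² = ((-2 + S + S²) + S)² = (-2 + S² + 2*S)²)
2561/H(-66) + V/(((-1594 - 2410)/(746 - 1797))) = 2561/((-2 + (-66)² + 2*(-66))²) - 2691*(746 - 1797)/(-1594 - 2410) = 2561/((-2 + 4356 - 132)²) - 2691/((-4004/(-1051))) = 2561/(4222²) - 2691/((-4004*(-1/1051))) = 2561/17825284 - 2691/4004/1051 = 2561*(1/17825284) - 2691*1051/4004 = 2561/17825284 - 217557/308 = -242375907650/343136717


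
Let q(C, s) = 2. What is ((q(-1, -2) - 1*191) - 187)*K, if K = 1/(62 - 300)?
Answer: 188/119 ≈ 1.5798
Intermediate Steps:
K = -1/238 (K = 1/(-238) = -1/238 ≈ -0.0042017)
((q(-1, -2) - 1*191) - 187)*K = ((2 - 1*191) - 187)*(-1/238) = ((2 - 191) - 187)*(-1/238) = (-189 - 187)*(-1/238) = -376*(-1/238) = 188/119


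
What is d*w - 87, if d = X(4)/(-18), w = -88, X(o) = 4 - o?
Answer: -87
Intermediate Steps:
d = 0 (d = (4 - 1*4)/(-18) = (4 - 4)*(-1/18) = 0*(-1/18) = 0)
d*w - 87 = 0*(-88) - 87 = 0 - 87 = -87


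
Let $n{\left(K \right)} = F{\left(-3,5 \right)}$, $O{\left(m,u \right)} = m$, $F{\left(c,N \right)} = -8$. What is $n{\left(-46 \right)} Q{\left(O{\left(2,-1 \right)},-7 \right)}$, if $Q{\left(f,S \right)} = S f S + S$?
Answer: $-728$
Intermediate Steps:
$Q{\left(f,S \right)} = S + f S^{2}$ ($Q{\left(f,S \right)} = f S^{2} + S = S + f S^{2}$)
$n{\left(K \right)} = -8$
$n{\left(-46 \right)} Q{\left(O{\left(2,-1 \right)},-7 \right)} = - 8 \left(- 7 \left(1 - 14\right)\right) = - 8 \left(\left(-7\right) \left(-13\right)\right) = \left(-8\right) 91 = -728$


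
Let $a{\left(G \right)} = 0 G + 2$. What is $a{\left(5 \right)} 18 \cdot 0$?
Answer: $0$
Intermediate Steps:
$a{\left(G \right)} = 2$ ($a{\left(G \right)} = 0 + 2 = 2$)
$a{\left(5 \right)} 18 \cdot 0 = 2 \cdot 18 \cdot 0 = 36 \cdot 0 = 0$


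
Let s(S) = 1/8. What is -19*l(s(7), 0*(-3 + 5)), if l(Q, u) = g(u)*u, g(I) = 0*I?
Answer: 0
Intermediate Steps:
s(S) = ⅛
g(I) = 0
l(Q, u) = 0 (l(Q, u) = 0*u = 0)
-19*l(s(7), 0*(-3 + 5)) = -19*0 = 0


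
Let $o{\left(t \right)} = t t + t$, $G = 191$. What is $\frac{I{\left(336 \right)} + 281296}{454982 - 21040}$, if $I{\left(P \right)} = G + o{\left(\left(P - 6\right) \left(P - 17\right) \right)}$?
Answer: $\frac{11082159657}{433942} \approx 25538.0$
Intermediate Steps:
$o{\left(t \right)} = t + t^{2}$ ($o{\left(t \right)} = t^{2} + t = t + t^{2}$)
$I{\left(P \right)} = 191 + \left(1 + \left(-17 + P\right) \left(-6 + P\right)\right) \left(-17 + P\right) \left(-6 + P\right)$ ($I{\left(P \right)} = 191 + \left(P - 6\right) \left(P - 17\right) \left(1 + \left(P - 6\right) \left(P - 17\right)\right) = 191 + \left(-6 + P\right) \left(-17 + P\right) \left(1 + \left(-6 + P\right) \left(-17 + P\right)\right) = 191 + \left(-17 + P\right) \left(-6 + P\right) \left(1 + \left(-17 + P\right) \left(-6 + P\right)\right) = 191 + \left(1 + \left(-17 + P\right) \left(-6 + P\right)\right) \left(-17 + P\right) \left(-6 + P\right)$)
$\frac{I{\left(336 \right)} + 281296}{454982 - 21040} = \frac{\left(191 + \left(102 + 336^{2} - 7728\right) \left(103 + 336^{2} - 7728\right)\right) + 281296}{454982 - 21040} = \frac{\left(191 + \left(102 + 112896 - 7728\right) \left(103 + 112896 - 7728\right)\right) + 281296}{433942} = \left(\left(191 + 105270 \cdot 105271\right) + 281296\right) \frac{1}{433942} = \left(\left(191 + 11081878170\right) + 281296\right) \frac{1}{433942} = \left(11081878361 + 281296\right) \frac{1}{433942} = 11082159657 \cdot \frac{1}{433942} = \frac{11082159657}{433942}$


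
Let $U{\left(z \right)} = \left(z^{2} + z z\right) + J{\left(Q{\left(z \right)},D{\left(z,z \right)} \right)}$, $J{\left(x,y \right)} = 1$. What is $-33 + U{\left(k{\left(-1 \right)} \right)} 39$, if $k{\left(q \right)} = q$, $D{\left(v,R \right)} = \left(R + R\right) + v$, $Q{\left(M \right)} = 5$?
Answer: $84$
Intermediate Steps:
$D{\left(v,R \right)} = v + 2 R$ ($D{\left(v,R \right)} = 2 R + v = v + 2 R$)
$U{\left(z \right)} = 1 + 2 z^{2}$ ($U{\left(z \right)} = \left(z^{2} + z z\right) + 1 = \left(z^{2} + z^{2}\right) + 1 = 2 z^{2} + 1 = 1 + 2 z^{2}$)
$-33 + U{\left(k{\left(-1 \right)} \right)} 39 = -33 + \left(1 + 2 \left(-1\right)^{2}\right) 39 = -33 + \left(1 + 2 \cdot 1\right) 39 = -33 + \left(1 + 2\right) 39 = -33 + 3 \cdot 39 = -33 + 117 = 84$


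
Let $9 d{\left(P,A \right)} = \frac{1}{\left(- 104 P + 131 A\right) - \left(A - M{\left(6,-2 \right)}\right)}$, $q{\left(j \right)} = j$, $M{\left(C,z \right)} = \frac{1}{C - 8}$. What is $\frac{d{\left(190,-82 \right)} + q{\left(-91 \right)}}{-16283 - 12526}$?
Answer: $\frac{49828781}{15774915321} \approx 0.0031587$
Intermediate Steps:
$M{\left(C,z \right)} = \frac{1}{-8 + C}$
$d{\left(P,A \right)} = \frac{1}{9 \left(- \frac{1}{2} - 104 P + 130 A\right)}$ ($d{\left(P,A \right)} = \frac{1}{9 \left(\left(- 104 P + 131 A\right) - \left(A - \frac{1}{-8 + 6}\right)\right)} = \frac{1}{9 \left(\left(- 104 P + 131 A\right) - \left(\frac{1}{2} + A\right)\right)} = \frac{1}{9 \left(- \frac{1}{2} - 104 P + 130 A\right)}$)
$\frac{d{\left(190,-82 \right)} + q{\left(-91 \right)}}{-16283 - 12526} = \frac{\frac{2}{9 \left(-1 - 39520 + 260 \left(-82\right)\right)} - 91}{-16283 - 12526} = \frac{\frac{2}{9 \left(-1 - 39520 - 21320\right)} - 91}{-28809} = \left(\frac{2}{9 \left(-60841\right)} - 91\right) \left(- \frac{1}{28809}\right) = \left(\frac{2}{9} \left(- \frac{1}{60841}\right) - 91\right) \left(- \frac{1}{28809}\right) = \left(- \frac{2}{547569} - 91\right) \left(- \frac{1}{28809}\right) = \left(- \frac{49828781}{547569}\right) \left(- \frac{1}{28809}\right) = \frac{49828781}{15774915321}$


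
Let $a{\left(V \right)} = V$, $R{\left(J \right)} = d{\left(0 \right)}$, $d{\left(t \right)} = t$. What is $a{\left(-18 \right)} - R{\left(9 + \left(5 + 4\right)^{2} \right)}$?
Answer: $-18$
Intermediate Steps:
$R{\left(J \right)} = 0$
$a{\left(-18 \right)} - R{\left(9 + \left(5 + 4\right)^{2} \right)} = -18 - 0 = -18 + 0 = -18$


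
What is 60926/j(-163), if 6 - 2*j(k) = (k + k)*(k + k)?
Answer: -60926/53135 ≈ -1.1466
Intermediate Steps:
j(k) = 3 - 2*k² (j(k) = 3 - (k + k)*(k + k)/2 = 3 - 2*k*2*k/2 = 3 - 2*k²)
60926/j(-163) = 60926/(3 - 2*(-163)²) = 60926/(3 - 2*26569) = 60926/(3 - 53138) = 60926/(-53135) = 60926*(-1/53135) = -60926/53135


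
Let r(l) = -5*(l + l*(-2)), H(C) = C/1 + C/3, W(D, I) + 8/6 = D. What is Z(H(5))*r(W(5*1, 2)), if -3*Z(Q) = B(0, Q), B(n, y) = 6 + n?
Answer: -110/3 ≈ -36.667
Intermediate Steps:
W(D, I) = -4/3 + D
H(C) = 4*C/3 (H(C) = C*1 + C*(⅓) = C + C/3 = 4*C/3)
r(l) = 5*l (r(l) = -5*(l - 2*l) = -(-5)*l = 5*l)
Z(Q) = -2 (Z(Q) = -(6 + 0)/3 = -⅓*6 = -2)
Z(H(5))*r(W(5*1, 2)) = -10*(-4/3 + 5*1) = -10*(-4/3 + 5) = -10*11/3 = -2*55/3 = -110/3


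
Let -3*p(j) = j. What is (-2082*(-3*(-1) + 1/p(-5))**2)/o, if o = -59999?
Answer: 674568/1499975 ≈ 0.44972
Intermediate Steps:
p(j) = -j/3
(-2082*(-3*(-1) + 1/p(-5))**2)/o = -2082*(-3*(-1) + 1/(-1/3*(-5)))**2/(-59999) = -2082*(3 + 1/(5/3))**2*(-1/59999) = -2082*(3 + 3/5)**2*(-1/59999) = -2082*(18/5)**2*(-1/59999) = -2082*324/25*(-1/59999) = -674568/25*(-1/59999) = 674568/1499975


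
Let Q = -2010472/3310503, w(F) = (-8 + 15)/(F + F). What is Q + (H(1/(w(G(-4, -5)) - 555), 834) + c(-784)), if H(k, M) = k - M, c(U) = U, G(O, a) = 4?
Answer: -23753832861182/14675459799 ≈ -1618.6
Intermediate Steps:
w(F) = 7/(2*F) (w(F) = 7/((2*F)) = 7*(1/(2*F)) = 7/(2*F))
Q = -2010472/3310503 (Q = -2010472*1/3310503 = -2010472/3310503 ≈ -0.60730)
Q + (H(1/(w(G(-4, -5)) - 555), 834) + c(-784)) = -2010472/3310503 + ((1/((7/2)/4 - 555) - 1*834) - 784) = -2010472/3310503 + ((1/((7/2)*(1/4) - 555) - 834) - 784) = -2010472/3310503 + ((1/(7/8 - 555) - 834) - 784) = -2010472/3310503 + ((1/(-4433/8) - 834) - 784) = -2010472/3310503 + ((-8/4433 - 834) - 784) = -2010472/3310503 + (-3697130/4433 - 784) = -2010472/3310503 - 7172602/4433 = -23753832861182/14675459799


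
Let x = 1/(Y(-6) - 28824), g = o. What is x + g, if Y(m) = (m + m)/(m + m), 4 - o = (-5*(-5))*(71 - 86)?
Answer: 10923916/28823 ≈ 379.00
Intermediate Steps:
o = 379 (o = 4 - (-5*(-5))*(71 - 86) = 4 - 25*(-15) = 4 - 1*(-375) = 4 + 375 = 379)
g = 379
Y(m) = 1 (Y(m) = (2*m)/((2*m)) = (2*m)*(1/(2*m)) = 1)
x = -1/28823 (x = 1/(1 - 28824) = 1/(-28823) = -1/28823 ≈ -3.4695e-5)
x + g = -1/28823 + 379 = 10923916/28823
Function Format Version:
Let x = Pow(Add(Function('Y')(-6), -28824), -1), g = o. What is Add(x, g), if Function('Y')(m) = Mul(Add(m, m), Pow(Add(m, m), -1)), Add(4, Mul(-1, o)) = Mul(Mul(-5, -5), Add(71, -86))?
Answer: Rational(10923916, 28823) ≈ 379.00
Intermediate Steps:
o = 379 (o = Add(4, Mul(-1, Mul(Mul(-5, -5), Add(71, -86)))) = Add(4, Mul(-1, Mul(25, -15))) = Add(4, Mul(-1, -375)) = Add(4, 375) = 379)
g = 379
Function('Y')(m) = 1 (Function('Y')(m) = Mul(Mul(2, m), Pow(Mul(2, m), -1)) = Mul(Mul(2, m), Mul(Rational(1, 2), Pow(m, -1))) = 1)
x = Rational(-1, 28823) (x = Pow(Add(1, -28824), -1) = Pow(-28823, -1) = Rational(-1, 28823) ≈ -3.4695e-5)
Add(x, g) = Add(Rational(-1, 28823), 379) = Rational(10923916, 28823)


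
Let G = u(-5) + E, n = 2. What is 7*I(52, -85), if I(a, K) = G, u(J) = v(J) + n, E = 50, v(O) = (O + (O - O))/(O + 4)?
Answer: 399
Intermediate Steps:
v(O) = O/(4 + O) (v(O) = (O + 0)/(4 + O) = O/(4 + O))
u(J) = 2 + J/(4 + J) (u(J) = J/(4 + J) + 2 = 2 + J/(4 + J))
G = 57 (G = (8 + 3*(-5))/(4 - 5) + 50 = (8 - 15)/(-1) + 50 = -1*(-7) + 50 = 7 + 50 = 57)
I(a, K) = 57
7*I(52, -85) = 7*57 = 399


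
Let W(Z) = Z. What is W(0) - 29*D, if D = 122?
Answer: -3538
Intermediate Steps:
W(0) - 29*D = 0 - 29*122 = 0 - 3538 = -3538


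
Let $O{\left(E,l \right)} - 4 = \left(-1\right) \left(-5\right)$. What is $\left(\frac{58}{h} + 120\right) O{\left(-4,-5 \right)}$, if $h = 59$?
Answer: $\frac{64242}{59} \approx 1088.8$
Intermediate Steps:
$O{\left(E,l \right)} = 9$ ($O{\left(E,l \right)} = 4 - -5 = 4 + 5 = 9$)
$\left(\frac{58}{h} + 120\right) O{\left(-4,-5 \right)} = \left(\frac{58}{59} + 120\right) 9 = \frac{7138}{59} \cdot 9 = \frac{64242}{59}$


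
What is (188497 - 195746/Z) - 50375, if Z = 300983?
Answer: 41572178180/300983 ≈ 1.3812e+5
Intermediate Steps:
(188497 - 195746/Z) - 50375 = (188497 - 195746/300983) - 50375 = 56734196805/300983 - 50375 = 41572178180/300983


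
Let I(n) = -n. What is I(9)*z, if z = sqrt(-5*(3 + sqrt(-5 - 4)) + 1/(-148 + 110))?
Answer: -9*sqrt(-21698 - 21660*I)/38 ≈ -15.853 + 38.32*I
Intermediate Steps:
z = sqrt(-571/38 - 15*I) (z = sqrt(-5*(3 + sqrt(-9)) + 1/(-38)) = sqrt(-5*(3 + 3*I) - 1/38) = sqrt((-15 - 15*I) - 1/38) = sqrt(-571/38 - 15*I) ≈ 1.7615 - 4.2578*I)
I(9)*z = (-1*9)*(sqrt(-21698 - 21660*I)/38) = -9*sqrt(-21698 - 21660*I)/38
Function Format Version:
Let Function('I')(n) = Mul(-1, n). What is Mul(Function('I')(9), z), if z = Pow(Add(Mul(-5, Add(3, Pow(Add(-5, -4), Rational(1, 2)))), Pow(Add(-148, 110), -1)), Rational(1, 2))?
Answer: Mul(Rational(-9, 38), Pow(Add(-21698, Mul(-21660, I)), Rational(1, 2))) ≈ Add(-15.853, Mul(38.320, I))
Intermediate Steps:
z = Pow(Add(Rational(-571, 38), Mul(-15, I)), Rational(1, 2)) (z = Pow(Add(Mul(-5, Add(3, Pow(-9, Rational(1, 2)))), Pow(-38, -1)), Rational(1, 2)) = Pow(Add(Mul(-5, Add(3, Mul(3, I))), Rational(-1, 38)), Rational(1, 2)) = Pow(Add(Add(-15, Mul(-15, I)), Rational(-1, 38)), Rational(1, 2)) = Pow(Add(Rational(-571, 38), Mul(-15, I)), Rational(1, 2)) ≈ Add(1.7615, Mul(-4.2578, I)))
Mul(Function('I')(9), z) = Mul(Mul(-1, 9), Mul(Rational(1, 38), Pow(Add(-21698, Mul(-21660, I)), Rational(1, 2)))) = Mul(-9, Mul(Rational(1, 38), Pow(Add(-21698, Mul(-21660, I)), Rational(1, 2)))) = Mul(Rational(-9, 38), Pow(Add(-21698, Mul(-21660, I)), Rational(1, 2)))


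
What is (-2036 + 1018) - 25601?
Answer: -26619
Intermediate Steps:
(-2036 + 1018) - 25601 = -1018 - 25601 = -26619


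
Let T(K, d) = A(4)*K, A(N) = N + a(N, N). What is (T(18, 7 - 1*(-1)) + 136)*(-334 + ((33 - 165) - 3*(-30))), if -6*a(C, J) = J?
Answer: -73696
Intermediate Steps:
a(C, J) = -J/6
A(N) = 5*N/6 (A(N) = N - N/6 = 5*N/6)
T(K, d) = 10*K/3 (T(K, d) = ((5/6)*4)*K = 10*K/3)
(T(18, 7 - 1*(-1)) + 136)*(-334 + ((33 - 165) - 3*(-30))) = ((10/3)*18 + 136)*(-334 + ((33 - 165) - 3*(-30))) = (60 + 136)*(-334 + (-132 + 90)) = 196*(-334 - 42) = 196*(-376) = -73696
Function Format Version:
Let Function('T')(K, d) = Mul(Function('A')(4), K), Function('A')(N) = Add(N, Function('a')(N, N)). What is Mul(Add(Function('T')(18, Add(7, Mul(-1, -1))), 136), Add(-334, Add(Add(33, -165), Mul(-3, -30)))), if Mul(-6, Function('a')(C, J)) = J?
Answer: -73696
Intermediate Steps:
Function('a')(C, J) = Mul(Rational(-1, 6), J)
Function('A')(N) = Mul(Rational(5, 6), N) (Function('A')(N) = Add(N, Mul(Rational(-1, 6), N)) = Mul(Rational(5, 6), N))
Function('T')(K, d) = Mul(Rational(10, 3), K) (Function('T')(K, d) = Mul(Mul(Rational(5, 6), 4), K) = Mul(Rational(10, 3), K))
Mul(Add(Function('T')(18, Add(7, Mul(-1, -1))), 136), Add(-334, Add(Add(33, -165), Mul(-3, -30)))) = Mul(Add(Mul(Rational(10, 3), 18), 136), Add(-334, Add(Add(33, -165), Mul(-3, -30)))) = Mul(Add(60, 136), Add(-334, Add(-132, 90))) = Mul(196, Add(-334, -42)) = Mul(196, -376) = -73696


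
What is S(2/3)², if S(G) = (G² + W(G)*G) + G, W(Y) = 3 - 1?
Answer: 484/81 ≈ 5.9753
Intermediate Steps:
W(Y) = 2
S(G) = G² + 3*G (S(G) = (G² + 2*G) + G = G² + 3*G)
S(2/3)² = ((2/3)*(3 + 2/3))² = ((2*(⅓))*(3 + 2*(⅓)))² = (2*(3 + ⅔)/3)² = ((⅔)*(11/3))² = (22/9)² = 484/81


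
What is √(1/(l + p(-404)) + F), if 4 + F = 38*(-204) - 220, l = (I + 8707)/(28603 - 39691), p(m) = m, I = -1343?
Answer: 2*I*√51204143276399/160247 ≈ 89.308*I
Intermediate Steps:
l = -263/396 (l = (-1343 + 8707)/(28603 - 39691) = 7364/(-11088) = 7364*(-1/11088) = -263/396 ≈ -0.66414)
F = -7976 (F = -4 + (38*(-204) - 220) = -4 + (-7752 - 220) = -4 - 7972 = -7976)
√(1/(l + p(-404)) + F) = √(1/(-263/396 - 404) - 7976) = √(1/(-160247/396) - 7976) = √(-396/160247 - 7976) = √(-1278130468/160247) = 2*I*√51204143276399/160247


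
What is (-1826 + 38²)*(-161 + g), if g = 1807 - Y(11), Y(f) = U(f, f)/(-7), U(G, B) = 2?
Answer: -4402168/7 ≈ -6.2888e+5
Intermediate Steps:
Y(f) = -2/7 (Y(f) = 2/(-7) = 2*(-⅐) = -2/7)
g = 12651/7 (g = 1807 - 1*(-2/7) = 1807 + 2/7 = 12651/7 ≈ 1807.3)
(-1826 + 38²)*(-161 + g) = (-1826 + 38²)*(-161 + 12651/7) = (-1826 + 1444)*(11524/7) = -382*11524/7 = -4402168/7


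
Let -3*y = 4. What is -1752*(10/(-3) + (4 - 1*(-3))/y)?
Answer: 15038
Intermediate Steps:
y = -4/3 (y = -⅓*4 = -4/3 ≈ -1.3333)
-1752*(10/(-3) + (4 - 1*(-3))/y) = -1752*(10/(-3) + (4 - 1*(-3))/(-4/3)) = -1752*(10*(-⅓) + (4 + 3)*(-¾)) = -1752*(-10/3 + 7*(-¾)) = -1752*(-10/3 - 21/4) = -1752*(-103/12) = 15038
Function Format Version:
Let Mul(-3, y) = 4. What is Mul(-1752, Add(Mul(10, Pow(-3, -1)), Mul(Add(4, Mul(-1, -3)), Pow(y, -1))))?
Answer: 15038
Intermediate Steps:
y = Rational(-4, 3) (y = Mul(Rational(-1, 3), 4) = Rational(-4, 3) ≈ -1.3333)
Mul(-1752, Add(Mul(10, Pow(-3, -1)), Mul(Add(4, Mul(-1, -3)), Pow(y, -1)))) = Mul(-1752, Add(Mul(10, Pow(-3, -1)), Mul(Add(4, Mul(-1, -3)), Pow(Rational(-4, 3), -1)))) = Mul(-1752, Add(Mul(10, Rational(-1, 3)), Mul(Add(4, 3), Rational(-3, 4)))) = Mul(-1752, Add(Rational(-10, 3), Mul(7, Rational(-3, 4)))) = Mul(-1752, Add(Rational(-10, 3), Rational(-21, 4))) = Mul(-1752, Rational(-103, 12)) = 15038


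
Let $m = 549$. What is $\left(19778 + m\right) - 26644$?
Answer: $-6317$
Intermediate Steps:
$\left(19778 + m\right) - 26644 = \left(19778 + 549\right) - 26644 = 20327 - 26644 = -6317$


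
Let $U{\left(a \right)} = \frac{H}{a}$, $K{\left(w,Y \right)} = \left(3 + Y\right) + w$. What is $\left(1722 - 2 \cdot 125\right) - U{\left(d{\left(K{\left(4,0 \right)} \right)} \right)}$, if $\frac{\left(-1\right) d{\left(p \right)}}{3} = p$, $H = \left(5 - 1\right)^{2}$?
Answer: $\frac{30928}{21} \approx 1472.8$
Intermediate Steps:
$K{\left(w,Y \right)} = 3 + Y + w$
$H = 16$ ($H = 4^{2} = 16$)
$d{\left(p \right)} = - 3 p$
$U{\left(a \right)} = \frac{16}{a}$
$\left(1722 - 2 \cdot 125\right) - U{\left(d{\left(K{\left(4,0 \right)} \right)} \right)} = \left(1722 - 2 \cdot 125\right) - \frac{16}{\left(-3\right) \left(3 + 0 + 4\right)} = \left(1722 - 250\right) - \frac{16}{\left(-3\right) 7} = \left(1722 - 250\right) - \frac{16}{-21} = 1472 - 16 \left(- \frac{1}{21}\right) = 1472 - - \frac{16}{21} = 1472 + \frac{16}{21} = \frac{30928}{21}$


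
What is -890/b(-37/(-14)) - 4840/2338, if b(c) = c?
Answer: -14655280/43253 ≈ -338.83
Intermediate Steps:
-890/b(-37/(-14)) - 4840/2338 = -890/((-37/(-14))) - 4840/2338 = -890/((-37*(-1/14))) - 4840*1/2338 = -890/37/14 - 2420/1169 = -890*14/37 - 2420/1169 = -12460/37 - 2420/1169 = -14655280/43253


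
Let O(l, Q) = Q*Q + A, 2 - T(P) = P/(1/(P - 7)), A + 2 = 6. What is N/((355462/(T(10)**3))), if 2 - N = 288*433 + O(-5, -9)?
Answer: 1369662112/177731 ≈ 7706.4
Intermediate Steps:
A = 4 (A = -2 + 6 = 4)
T(P) = 2 - P*(-7 + P) (T(P) = 2 - P/(1/(P - 7)) = 2 - P/(1/(-7 + P)) = 2 - P*(-7 + P))
O(l, Q) = 4 + Q**2 (O(l, Q) = Q*Q + 4 = Q**2 + 4 = 4 + Q**2)
N = -124787 (N = 2 - (288*433 + (4 + (-9)**2)) = 2 - (124704 + (4 + 81)) = 2 - (124704 + 85) = 2 - 1*124789 = 2 - 124789 = -124787)
N/((355462/(T(10)**3))) = -124787*(2 - 1*10**2 + 7*10)**3/355462 = -124787*(2 - 1*100 + 70)**3/355462 = -124787*(2 - 100 + 70)**3/355462 = -124787/(355462/((-28)**3)) = -124787/(355462/(-21952)) = -124787/(355462*(-1/21952)) = -124787/(-177731/10976) = -124787*(-10976/177731) = 1369662112/177731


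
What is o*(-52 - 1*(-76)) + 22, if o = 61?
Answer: 1486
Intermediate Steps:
o*(-52 - 1*(-76)) + 22 = 61*(-52 - 1*(-76)) + 22 = 61*(-52 + 76) + 22 = 61*24 + 22 = 1464 + 22 = 1486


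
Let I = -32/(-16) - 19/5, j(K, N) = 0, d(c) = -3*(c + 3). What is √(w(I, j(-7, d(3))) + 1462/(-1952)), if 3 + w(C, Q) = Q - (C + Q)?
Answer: I*√2900855/1220 ≈ 1.3961*I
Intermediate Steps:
d(c) = -9 - 3*c (d(c) = -3*(3 + c) = -9 - 3*c)
I = -9/5 (I = -32*(-1/16) - 19*⅕ = 2 - 19/5 = -9/5 ≈ -1.8000)
w(C, Q) = -3 - C (w(C, Q) = -3 + (Q - (C + Q)) = -3 + (Q + (-C - Q)) = -3 - C)
√(w(I, j(-7, d(3))) + 1462/(-1952)) = √((-3 - 1*(-9/5)) + 1462/(-1952)) = √((-3 + 9/5) + 1462*(-1/1952)) = √(-6/5 - 731/976) = √(-9511/4880) = I*√2900855/1220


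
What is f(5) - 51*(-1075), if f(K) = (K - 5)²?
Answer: 54825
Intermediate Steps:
f(K) = (-5 + K)²
f(5) - 51*(-1075) = (-5 + 5)² - 51*(-1075) = 0² + 54825 = 0 + 54825 = 54825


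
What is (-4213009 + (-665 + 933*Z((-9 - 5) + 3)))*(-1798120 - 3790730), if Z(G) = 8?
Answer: 23507876758500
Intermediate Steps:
(-4213009 + (-665 + 933*Z((-9 - 5) + 3)))*(-1798120 - 3790730) = (-4213009 + (-665 + 933*8))*(-1798120 - 3790730) = (-4213009 + (-665 + 7464))*(-5588850) = (-4213009 + 6799)*(-5588850) = -4206210*(-5588850) = 23507876758500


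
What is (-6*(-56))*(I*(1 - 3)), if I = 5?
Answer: -3360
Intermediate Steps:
(-6*(-56))*(I*(1 - 3)) = (-6*(-56))*(5*(1 - 3)) = 336*(5*(-2)) = 336*(-10) = -3360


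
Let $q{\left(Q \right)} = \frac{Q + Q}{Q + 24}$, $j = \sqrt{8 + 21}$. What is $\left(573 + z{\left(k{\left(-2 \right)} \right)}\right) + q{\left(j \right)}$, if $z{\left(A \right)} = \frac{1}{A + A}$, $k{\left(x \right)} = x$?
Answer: $\frac{1252945}{2188} + \frac{48 \sqrt{29}}{547} \approx 573.12$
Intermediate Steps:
$z{\left(A \right)} = \frac{1}{2 A}$
$j = \sqrt{29} \approx 5.3852$
$q{\left(Q \right)} = \frac{2 Q}{24 + Q}$
$\left(573 + z{\left(k{\left(-2 \right)} \right)}\right) + q{\left(j \right)} = \left(573 + \frac{1}{2 \left(-2\right)}\right) + \frac{2 \sqrt{29}}{24 + \sqrt{29}} = \left(573 + \frac{1}{2} \left(- \frac{1}{2}\right)\right) + \frac{2 \sqrt{29}}{24 + \sqrt{29}} = \left(573 - \frac{1}{4}\right) + \frac{2 \sqrt{29}}{24 + \sqrt{29}} = \frac{2291}{4} + \frac{2 \sqrt{29}}{24 + \sqrt{29}}$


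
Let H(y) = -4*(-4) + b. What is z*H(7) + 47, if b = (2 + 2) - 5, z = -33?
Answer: -448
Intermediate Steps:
b = -1 (b = 4 - 5 = -1)
H(y) = 15 (H(y) = -4*(-4) - 1 = 16 - 1 = 15)
z*H(7) + 47 = -33*15 + 47 = -495 + 47 = -448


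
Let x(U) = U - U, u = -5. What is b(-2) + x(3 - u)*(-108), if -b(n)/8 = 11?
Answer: -88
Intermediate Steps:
b(n) = -88 (b(n) = -8*11 = -88)
x(U) = 0
b(-2) + x(3 - u)*(-108) = -88 + 0*(-108) = -88 + 0 = -88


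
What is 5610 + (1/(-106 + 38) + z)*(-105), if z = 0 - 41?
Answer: 674325/68 ≈ 9916.5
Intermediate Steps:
z = -41
5610 + (1/(-106 + 38) + z)*(-105) = 5610 + (1/(-106 + 38) - 41)*(-105) = 5610 + (1/(-68) - 41)*(-105) = 5610 + (-1/68 - 41)*(-105) = 5610 - 2789/68*(-105) = 5610 + 292845/68 = 674325/68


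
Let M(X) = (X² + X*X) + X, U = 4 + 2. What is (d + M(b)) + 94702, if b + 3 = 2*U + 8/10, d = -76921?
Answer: 449572/25 ≈ 17983.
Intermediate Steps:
U = 6
b = 49/5 (b = -3 + (2*6 + 8/10) = -3 + (12 + 8*(⅒)) = -3 + (12 + ⅘) = -3 + 64/5 = 49/5 ≈ 9.8000)
M(X) = X + 2*X² (M(X) = (X² + X²) + X = 2*X² + X = X + 2*X²)
(d + M(b)) + 94702 = (-76921 + 49*(1 + 2*(49/5))/5) + 94702 = (-76921 + 49*(1 + 98/5)/5) + 94702 = (-76921 + (49/5)*(103/5)) + 94702 = (-76921 + 5047/25) + 94702 = -1917978/25 + 94702 = 449572/25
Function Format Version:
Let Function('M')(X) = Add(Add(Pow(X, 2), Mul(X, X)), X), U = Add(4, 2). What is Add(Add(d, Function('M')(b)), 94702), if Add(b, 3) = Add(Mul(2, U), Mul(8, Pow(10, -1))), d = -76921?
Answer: Rational(449572, 25) ≈ 17983.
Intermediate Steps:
U = 6
b = Rational(49, 5) (b = Add(-3, Add(Mul(2, 6), Mul(8, Pow(10, -1)))) = Add(-3, Add(12, Mul(8, Rational(1, 10)))) = Add(-3, Add(12, Rational(4, 5))) = Add(-3, Rational(64, 5)) = Rational(49, 5) ≈ 9.8000)
Function('M')(X) = Add(X, Mul(2, Pow(X, 2))) (Function('M')(X) = Add(Add(Pow(X, 2), Pow(X, 2)), X) = Add(Mul(2, Pow(X, 2)), X) = Add(X, Mul(2, Pow(X, 2))))
Add(Add(d, Function('M')(b)), 94702) = Add(Add(-76921, Mul(Rational(49, 5), Add(1, Mul(2, Rational(49, 5))))), 94702) = Add(Add(-76921, Mul(Rational(49, 5), Add(1, Rational(98, 5)))), 94702) = Add(Add(-76921, Mul(Rational(49, 5), Rational(103, 5))), 94702) = Add(Add(-76921, Rational(5047, 25)), 94702) = Add(Rational(-1917978, 25), 94702) = Rational(449572, 25)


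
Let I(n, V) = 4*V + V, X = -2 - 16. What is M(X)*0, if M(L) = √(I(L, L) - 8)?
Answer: 0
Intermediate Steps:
X = -18
I(n, V) = 5*V
M(L) = √(-8 + 5*L) (M(L) = √(5*L - 8) = √(-8 + 5*L))
M(X)*0 = √(-8 + 5*(-18))*0 = √(-8 - 90)*0 = √(-98)*0 = (7*I*√2)*0 = 0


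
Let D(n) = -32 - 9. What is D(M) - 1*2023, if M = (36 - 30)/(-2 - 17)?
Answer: -2064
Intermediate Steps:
M = -6/19 (M = 6/(-19) = 6*(-1/19) = -6/19 ≈ -0.31579)
D(n) = -41
D(M) - 1*2023 = -41 - 1*2023 = -41 - 2023 = -2064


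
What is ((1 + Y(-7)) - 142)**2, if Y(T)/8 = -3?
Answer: 27225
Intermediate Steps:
Y(T) = -24 (Y(T) = 8*(-3) = -24)
((1 + Y(-7)) - 142)**2 = ((1 - 24) - 142)**2 = (-23 - 142)**2 = (-165)**2 = 27225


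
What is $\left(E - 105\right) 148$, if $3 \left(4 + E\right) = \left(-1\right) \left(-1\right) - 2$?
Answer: $- \frac{48544}{3} \approx -16181.0$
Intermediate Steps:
$E = - \frac{13}{3}$ ($E = -4 + \frac{\left(-1\right) \left(-1\right) - 2}{3} = -4 + \frac{1 - 2}{3} = -4 + \frac{1}{3} \left(-1\right) = -4 - \frac{1}{3} = - \frac{13}{3} \approx -4.3333$)
$\left(E - 105\right) 148 = \left(- \frac{13}{3} - 105\right) 148 = \left(- \frac{328}{3}\right) 148 = - \frac{48544}{3}$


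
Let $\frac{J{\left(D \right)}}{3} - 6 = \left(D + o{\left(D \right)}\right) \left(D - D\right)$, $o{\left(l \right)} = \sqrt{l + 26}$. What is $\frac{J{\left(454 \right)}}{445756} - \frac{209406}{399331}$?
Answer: $- \frac{46668396489}{89002094618} \approx -0.52435$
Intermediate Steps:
$o{\left(l \right)} = \sqrt{26 + l}$
$J{\left(D \right)} = 18$ ($J{\left(D \right)} = 18 + 3 \left(D + \sqrt{26 + D}\right) \left(D - D\right) = 18 + 3 \left(D + \sqrt{26 + D}\right) 0 = 18 + 3 \cdot 0 = 18 + 0 = 18$)
$\frac{J{\left(454 \right)}}{445756} - \frac{209406}{399331} = \frac{18}{445756} - \frac{209406}{399331} = 18 \cdot \frac{1}{445756} - \frac{209406}{399331} = \frac{9}{222878} - \frac{209406}{399331} = - \frac{46668396489}{89002094618}$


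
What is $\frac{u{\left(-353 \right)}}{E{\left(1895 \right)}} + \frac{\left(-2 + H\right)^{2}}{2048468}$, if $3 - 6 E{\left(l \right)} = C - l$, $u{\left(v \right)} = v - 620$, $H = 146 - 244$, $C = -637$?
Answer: $- \frac{994467182}{432738865} \approx -2.2981$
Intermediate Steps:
$H = -98$ ($H = 146 - 244 = -98$)
$u{\left(v \right)} = -620 + v$ ($u{\left(v \right)} = v - 620 = -620 + v$)
$E{\left(l \right)} = \frac{320}{3} + \frac{l}{6}$ ($E{\left(l \right)} = \frac{1}{2} - \frac{-637 - l}{6} = \frac{1}{2} + \left(\frac{637}{6} + \frac{l}{6}\right) = \frac{320}{3} + \frac{l}{6}$)
$\frac{u{\left(-353 \right)}}{E{\left(1895 \right)}} + \frac{\left(-2 + H\right)^{2}}{2048468} = \frac{-620 - 353}{\frac{320}{3} + \frac{1}{6} \cdot 1895} + \frac{\left(-2 - 98\right)^{2}}{2048468} = - \frac{973}{\frac{320}{3} + \frac{1895}{6}} + \left(-100\right)^{2} \cdot \frac{1}{2048468} = - \frac{973}{\frac{845}{2}} + 10000 \cdot \frac{1}{2048468} = \left(-973\right) \frac{2}{845} + \frac{2500}{512117} = - \frac{1946}{845} + \frac{2500}{512117} = - \frac{994467182}{432738865}$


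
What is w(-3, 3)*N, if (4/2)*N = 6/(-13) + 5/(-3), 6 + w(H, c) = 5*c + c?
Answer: -166/13 ≈ -12.769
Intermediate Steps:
w(H, c) = -6 + 6*c (w(H, c) = -6 + (5*c + c) = -6 + 6*c)
N = -83/78 (N = (6/(-13) + 5/(-3))/2 = (6*(-1/13) + 5*(-⅓))/2 = (-6/13 - 5/3)/2 = (½)*(-83/39) = -83/78 ≈ -1.0641)
w(-3, 3)*N = (-6 + 6*3)*(-83/78) = (-6 + 18)*(-83/78) = 12*(-83/78) = -166/13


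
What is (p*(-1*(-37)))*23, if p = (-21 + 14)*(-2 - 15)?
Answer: 101269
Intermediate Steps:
p = 119 (p = -7*(-17) = 119)
(p*(-1*(-37)))*23 = (119*(-1*(-37)))*23 = (119*37)*23 = 4403*23 = 101269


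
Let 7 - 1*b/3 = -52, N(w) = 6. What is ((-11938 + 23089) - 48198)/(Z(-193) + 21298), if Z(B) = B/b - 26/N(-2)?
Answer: -728591/418754 ≈ -1.7399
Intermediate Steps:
b = 177 (b = 21 - 3*(-52) = 21 + 156 = 177)
Z(B) = -13/3 + B/177 (Z(B) = B/177 - 26/6 = B*(1/177) - 26*1/6 = B/177 - 13/3 = -13/3 + B/177)
((-11938 + 23089) - 48198)/(Z(-193) + 21298) = ((-11938 + 23089) - 48198)/((-13/3 + (1/177)*(-193)) + 21298) = (11151 - 48198)/((-13/3 - 193/177) + 21298) = -37047/(-320/59 + 21298) = -37047/1256262/59 = -37047*59/1256262 = -728591/418754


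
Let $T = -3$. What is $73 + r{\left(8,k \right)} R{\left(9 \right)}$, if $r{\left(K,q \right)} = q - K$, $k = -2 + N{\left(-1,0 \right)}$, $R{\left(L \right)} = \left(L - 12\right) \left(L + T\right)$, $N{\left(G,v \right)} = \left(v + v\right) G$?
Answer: $253$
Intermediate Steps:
$N{\left(G,v \right)} = 2 G v$ ($N{\left(G,v \right)} = 2 v G = 2 G v$)
$R{\left(L \right)} = \left(-12 + L\right) \left(-3 + L\right)$ ($R{\left(L \right)} = \left(L - 12\right) \left(L - 3\right) = \left(-12 + L\right) \left(-3 + L\right)$)
$k = -2$ ($k = -2 + 2 \left(-1\right) 0 = -2 + 0 = -2$)
$73 + r{\left(8,k \right)} R{\left(9 \right)} = 73 + \left(-2 - 8\right) \left(36 + 9^{2} - 135\right) = 73 + \left(-2 - 8\right) \left(36 + 81 - 135\right) = 73 - -180 = 73 + 180 = 253$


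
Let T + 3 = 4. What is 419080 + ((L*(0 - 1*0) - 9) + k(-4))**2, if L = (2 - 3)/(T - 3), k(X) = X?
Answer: 419249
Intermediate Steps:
T = 1 (T = -3 + 4 = 1)
L = 1/2 (L = (2 - 3)/(1 - 3) = -1/(-2) = -1*(-1/2) = 1/2 ≈ 0.50000)
419080 + ((L*(0 - 1*0) - 9) + k(-4))**2 = 419080 + (((0 - 1*0)/2 - 9) - 4)**2 = 419080 + (((0 + 0)/2 - 9) - 4)**2 = 419080 + (((1/2)*0 - 9) - 4)**2 = 419080 + ((0 - 9) - 4)**2 = 419080 + (-9 - 4)**2 = 419080 + (-13)**2 = 419080 + 169 = 419249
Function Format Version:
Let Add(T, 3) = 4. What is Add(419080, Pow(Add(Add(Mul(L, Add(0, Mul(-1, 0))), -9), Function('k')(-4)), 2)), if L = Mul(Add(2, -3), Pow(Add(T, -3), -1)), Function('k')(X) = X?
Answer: 419249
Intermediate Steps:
T = 1 (T = Add(-3, 4) = 1)
L = Rational(1, 2) (L = Mul(Add(2, -3), Pow(Add(1, -3), -1)) = Mul(-1, Pow(-2, -1)) = Mul(-1, Rational(-1, 2)) = Rational(1, 2) ≈ 0.50000)
Add(419080, Pow(Add(Add(Mul(L, Add(0, Mul(-1, 0))), -9), Function('k')(-4)), 2)) = Add(419080, Pow(Add(Add(Mul(Rational(1, 2), Add(0, Mul(-1, 0))), -9), -4), 2)) = Add(419080, Pow(Add(Add(Mul(Rational(1, 2), Add(0, 0)), -9), -4), 2)) = Add(419080, Pow(Add(Add(Mul(Rational(1, 2), 0), -9), -4), 2)) = Add(419080, Pow(Add(Add(0, -9), -4), 2)) = Add(419080, Pow(Add(-9, -4), 2)) = Add(419080, Pow(-13, 2)) = Add(419080, 169) = 419249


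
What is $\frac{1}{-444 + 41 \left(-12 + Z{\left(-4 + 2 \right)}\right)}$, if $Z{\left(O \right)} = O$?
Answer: $- \frac{1}{1018} \approx -0.00098232$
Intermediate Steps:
$\frac{1}{-444 + 41 \left(-12 + Z{\left(-4 + 2 \right)}\right)} = \frac{1}{-444 + 41 \left(-12 + \left(-4 + 2\right)\right)} = \frac{1}{-444 + 41 \left(-12 - 2\right)} = \frac{1}{-444 + 41 \left(-14\right)} = \frac{1}{-444 - 574} = \frac{1}{-1018} = - \frac{1}{1018}$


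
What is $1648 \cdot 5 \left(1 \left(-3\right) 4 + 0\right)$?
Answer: $-98880$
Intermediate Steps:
$1648 \cdot 5 \left(1 \left(-3\right) 4 + 0\right) = 1648 \cdot 5 \left(\left(-3\right) 4 + 0\right) = 1648 \cdot 5 \left(-12 + 0\right) = 1648 \cdot 5 \left(-12\right) = 1648 \left(-60\right) = -98880$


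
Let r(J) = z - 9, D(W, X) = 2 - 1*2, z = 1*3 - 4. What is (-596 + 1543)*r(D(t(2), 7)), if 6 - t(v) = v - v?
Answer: -9470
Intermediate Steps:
z = -1 (z = 3 - 4 = -1)
t(v) = 6 (t(v) = 6 - (v - v) = 6 - 1*0 = 6 + 0 = 6)
D(W, X) = 0 (D(W, X) = 2 - 2 = 0)
r(J) = -10 (r(J) = -1 - 9 = -10)
(-596 + 1543)*r(D(t(2), 7)) = (-596 + 1543)*(-10) = 947*(-10) = -9470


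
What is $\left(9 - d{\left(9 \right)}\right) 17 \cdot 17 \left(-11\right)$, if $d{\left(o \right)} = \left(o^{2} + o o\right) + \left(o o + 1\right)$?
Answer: $747065$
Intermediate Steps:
$d{\left(o \right)} = 1 + 3 o^{2}$ ($d{\left(o \right)} = \left(o^{2} + o^{2}\right) + \left(o^{2} + 1\right) = 2 o^{2} + \left(1 + o^{2}\right) = 1 + 3 o^{2}$)
$\left(9 - d{\left(9 \right)}\right) 17 \cdot 17 \left(-11\right) = \left(9 - \left(1 + 3 \cdot 9^{2}\right)\right) 17 \cdot 17 \left(-11\right) = \left(9 - \left(1 + 3 \cdot 81\right)\right) 289 \left(-11\right) = \left(9 - \left(1 + 243\right)\right) \left(-3179\right) = \left(9 - 244\right) \left(-3179\right) = \left(-235\right) \left(-3179\right) = 747065$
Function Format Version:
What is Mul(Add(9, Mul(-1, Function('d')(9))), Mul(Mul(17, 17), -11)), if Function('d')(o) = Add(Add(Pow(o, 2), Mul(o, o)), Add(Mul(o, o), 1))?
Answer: 747065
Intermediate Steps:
Function('d')(o) = Add(1, Mul(3, Pow(o, 2))) (Function('d')(o) = Add(Add(Pow(o, 2), Pow(o, 2)), Add(Pow(o, 2), 1)) = Add(Mul(2, Pow(o, 2)), Add(1, Pow(o, 2))) = Add(1, Mul(3, Pow(o, 2))))
Mul(Add(9, Mul(-1, Function('d')(9))), Mul(Mul(17, 17), -11)) = Mul(Add(9, Mul(-1, Add(1, Mul(3, Pow(9, 2))))), Mul(Mul(17, 17), -11)) = Mul(Add(9, Mul(-1, Add(1, Mul(3, 81)))), Mul(289, -11)) = Mul(Add(9, Mul(-1, Add(1, 243))), -3179) = Mul(Add(9, Mul(-1, 244)), -3179) = Mul(Add(9, -244), -3179) = Mul(-235, -3179) = 747065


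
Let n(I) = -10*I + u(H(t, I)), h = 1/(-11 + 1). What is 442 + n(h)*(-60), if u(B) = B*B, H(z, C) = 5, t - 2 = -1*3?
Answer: -1118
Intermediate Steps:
t = -1 (t = 2 - 1*3 = 2 - 3 = -1)
h = -⅒ (h = 1/(-10) = -⅒ ≈ -0.10000)
u(B) = B²
n(I) = 25 - 10*I (n(I) = -10*I + 5² = -10*I + 25 = 25 - 10*I)
442 + n(h)*(-60) = 442 + (25 - 10*(-⅒))*(-60) = 442 + (25 + 1)*(-60) = 442 + 26*(-60) = 442 - 1560 = -1118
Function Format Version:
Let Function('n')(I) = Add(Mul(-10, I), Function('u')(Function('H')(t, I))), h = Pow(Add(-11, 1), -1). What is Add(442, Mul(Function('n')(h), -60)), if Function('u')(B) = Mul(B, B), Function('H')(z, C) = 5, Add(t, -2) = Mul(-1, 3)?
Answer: -1118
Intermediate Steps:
t = -1 (t = Add(2, Mul(-1, 3)) = Add(2, -3) = -1)
h = Rational(-1, 10) (h = Pow(-10, -1) = Rational(-1, 10) ≈ -0.10000)
Function('u')(B) = Pow(B, 2)
Function('n')(I) = Add(25, Mul(-10, I)) (Function('n')(I) = Add(Mul(-10, I), Pow(5, 2)) = Add(Mul(-10, I), 25) = Add(25, Mul(-10, I)))
Add(442, Mul(Function('n')(h), -60)) = Add(442, Mul(Add(25, Mul(-10, Rational(-1, 10))), -60)) = Add(442, Mul(Add(25, 1), -60)) = Add(442, Mul(26, -60)) = Add(442, -1560) = -1118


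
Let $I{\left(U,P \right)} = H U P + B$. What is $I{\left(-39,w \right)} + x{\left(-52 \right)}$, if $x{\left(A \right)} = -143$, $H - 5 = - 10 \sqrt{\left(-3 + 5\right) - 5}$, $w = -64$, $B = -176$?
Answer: $12161 - 24960 i \sqrt{3} \approx 12161.0 - 43232.0 i$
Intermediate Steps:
$H = 5 - 10 i \sqrt{3}$ ($H = 5 - 10 \sqrt{\left(-3 + 5\right) - 5} = 5 - 10 \sqrt{2 - 5} = 5 - 10 \sqrt{-3} = 5 - 10 i \sqrt{3} \approx 5.0 - 17.32 i$)
$I{\left(U,P \right)} = -176 + P U \left(5 - 10 i \sqrt{3}\right)$ ($I{\left(U,P \right)} = \left(5 - 10 i \sqrt{3}\right) U P - 176 = U \left(5 - 10 i \sqrt{3}\right) P - 176 = P U \left(5 - 10 i \sqrt{3}\right) - 176 = -176 + P U \left(5 - 10 i \sqrt{3}\right)$)
$I{\left(-39,w \right)} + x{\left(-52 \right)} = \left(-176 + 5 \left(-64\right) \left(-39\right) \left(1 - 2 i \sqrt{3}\right)\right) - 143 = \left(-176 + \left(12480 - 24960 i \sqrt{3}\right)\right) - 143 = \left(12304 - 24960 i \sqrt{3}\right) - 143 = 12161 - 24960 i \sqrt{3}$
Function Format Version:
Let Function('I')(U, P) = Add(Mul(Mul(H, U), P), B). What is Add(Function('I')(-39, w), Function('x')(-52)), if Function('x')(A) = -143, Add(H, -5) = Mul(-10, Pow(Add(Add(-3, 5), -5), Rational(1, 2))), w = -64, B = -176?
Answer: Add(12161, Mul(-24960, I, Pow(3, Rational(1, 2)))) ≈ Add(12161., Mul(-43232., I))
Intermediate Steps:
H = Add(5, Mul(-10, I, Pow(3, Rational(1, 2)))) (H = Add(5, Mul(-10, Pow(Add(Add(-3, 5), -5), Rational(1, 2)))) = Add(5, Mul(-10, Pow(Add(2, -5), Rational(1, 2)))) = Add(5, Mul(-10, Pow(-3, Rational(1, 2)))) = Add(5, Mul(-10, Mul(I, Pow(3, Rational(1, 2))))) = Add(5, Mul(-10, I, Pow(3, Rational(1, 2)))) ≈ Add(5.0000, Mul(-17.320, I)))
Function('I')(U, P) = Add(-176, Mul(P, U, Add(5, Mul(-10, I, Pow(3, Rational(1, 2)))))) (Function('I')(U, P) = Add(Mul(Mul(Add(5, Mul(-10, I, Pow(3, Rational(1, 2)))), U), P), -176) = Add(Mul(Mul(U, Add(5, Mul(-10, I, Pow(3, Rational(1, 2))))), P), -176) = Add(Mul(P, U, Add(5, Mul(-10, I, Pow(3, Rational(1, 2))))), -176) = Add(-176, Mul(P, U, Add(5, Mul(-10, I, Pow(3, Rational(1, 2)))))))
Add(Function('I')(-39, w), Function('x')(-52)) = Add(Add(-176, Mul(5, -64, -39, Add(1, Mul(-2, I, Pow(3, Rational(1, 2)))))), -143) = Add(Add(-176, Add(12480, Mul(-24960, I, Pow(3, Rational(1, 2))))), -143) = Add(Add(12304, Mul(-24960, I, Pow(3, Rational(1, 2)))), -143) = Add(12161, Mul(-24960, I, Pow(3, Rational(1, 2))))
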